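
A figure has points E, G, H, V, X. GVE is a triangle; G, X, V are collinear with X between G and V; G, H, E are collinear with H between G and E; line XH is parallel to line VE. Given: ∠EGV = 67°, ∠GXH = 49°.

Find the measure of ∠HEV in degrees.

∠HEV = 64°

1. ∠HGX = 67°  [X on GV, H on GE]
2. ∠GHX = 64°  [△GXH]
3. ∠EHX = 116°  [linear pair at H on GE]
4. ∠HEV = 64°  [XH∥VE, co-interior at E–H]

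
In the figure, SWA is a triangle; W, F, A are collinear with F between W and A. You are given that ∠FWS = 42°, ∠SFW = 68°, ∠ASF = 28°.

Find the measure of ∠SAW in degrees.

∠SAW = 40°

1. ∠AFS = 112°  [linear pair at F on WA]
2. ∠FAS = 40°  [△SFA]
3. ∠SAW = 40°  [F on ray AW]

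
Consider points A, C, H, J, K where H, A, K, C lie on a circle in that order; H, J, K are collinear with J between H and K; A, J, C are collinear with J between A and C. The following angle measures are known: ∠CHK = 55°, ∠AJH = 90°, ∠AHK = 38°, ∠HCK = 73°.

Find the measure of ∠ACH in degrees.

∠ACH = 35°

1. ∠CAK = 55°  [same arc KC]
2. ∠AJK = 90°  [linear pair at J on HK]
3. ∠AKH = 35°  [△AJK]
4. ∠ACH = 35°  [same arc HA]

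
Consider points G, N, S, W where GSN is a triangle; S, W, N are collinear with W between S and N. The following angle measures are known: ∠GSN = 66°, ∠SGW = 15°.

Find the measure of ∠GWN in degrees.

∠GWN = 81°

1. ∠GSW = 66°  [W on ray SN]
2. ∠GWS = 99°  [△GSW]
3. ∠GWN = 81°  [linear pair at W on SN]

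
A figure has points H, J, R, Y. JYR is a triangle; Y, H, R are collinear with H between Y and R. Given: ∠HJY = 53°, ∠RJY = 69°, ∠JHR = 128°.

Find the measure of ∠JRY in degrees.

∠JRY = 36°

1. ∠JHY = 52°  [linear pair at H on YR]
2. ∠HYJ = 75°  [△JYH]
3. ∠JYR = 75°  [H on ray YR]
4. ∠JRY = 36°  [△JYR]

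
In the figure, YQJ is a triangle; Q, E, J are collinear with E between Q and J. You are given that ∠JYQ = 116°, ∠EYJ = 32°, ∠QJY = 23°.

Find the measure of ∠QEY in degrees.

1. ∠EJY = 23°  [E on ray JQ]
2. ∠JEY = 125°  [△YEJ]
3. ∠QEY = 55°  [linear pair at E on QJ]

∠QEY = 55°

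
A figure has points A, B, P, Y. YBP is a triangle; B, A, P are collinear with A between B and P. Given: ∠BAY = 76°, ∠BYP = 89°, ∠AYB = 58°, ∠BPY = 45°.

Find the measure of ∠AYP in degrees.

1. ∠PAY = 104°  [linear pair at A on BP]
2. ∠APY = 45°  [A on ray PB]
3. ∠AYP = 31°  [△YAP]

∠AYP = 31°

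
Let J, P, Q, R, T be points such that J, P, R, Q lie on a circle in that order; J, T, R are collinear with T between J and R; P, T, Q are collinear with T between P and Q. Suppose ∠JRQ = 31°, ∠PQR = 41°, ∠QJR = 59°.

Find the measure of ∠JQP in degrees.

∠JQP = 49°

1. ∠QTR = 108°  [△RTQ]
2. ∠JTQ = 72°  [linear pair at T on JR]
3. ∠JQP = 49°  [△JTQ]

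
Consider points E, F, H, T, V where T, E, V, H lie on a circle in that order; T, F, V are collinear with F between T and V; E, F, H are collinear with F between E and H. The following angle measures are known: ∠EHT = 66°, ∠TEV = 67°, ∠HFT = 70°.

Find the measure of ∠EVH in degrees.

∠EVH = 89°

1. ∠EVT = 66°  [same arc TE]
2. ∠ETV = 47°  [△TEV]
3. ∠EFV = 70°  [vertical angles at F]
4. ∠HEV = 44°  [△EFV]
5. ∠EHV = 47°  [same arc EV]
6. ∠EVH = 89°  [△EVH]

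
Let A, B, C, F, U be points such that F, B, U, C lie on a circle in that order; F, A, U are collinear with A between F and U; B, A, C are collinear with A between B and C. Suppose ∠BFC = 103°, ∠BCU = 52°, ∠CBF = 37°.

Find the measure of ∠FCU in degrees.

1. ∠BUC = 77°  [cyclic FBUC, opposite ∠F+∠U]
2. ∠CBU = 51°  [△BUC]
3. ∠CUF = 37°  [same arc FC]
4. ∠CFU = 51°  [same arc UC]
5. ∠FCU = 92°  [△FUC]

∠FCU = 92°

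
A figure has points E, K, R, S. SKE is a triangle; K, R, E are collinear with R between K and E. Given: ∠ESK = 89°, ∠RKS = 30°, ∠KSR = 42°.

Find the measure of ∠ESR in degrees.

1. ∠KRS = 108°  [△SKR]
2. ∠EKS = 30°  [R on ray KE]
3. ∠ERS = 72°  [linear pair at R on KE]
4. ∠KES = 61°  [△SKE]
5. ∠RES = 61°  [R on ray EK]
6. ∠ESR = 47°  [△SRE]

∠ESR = 47°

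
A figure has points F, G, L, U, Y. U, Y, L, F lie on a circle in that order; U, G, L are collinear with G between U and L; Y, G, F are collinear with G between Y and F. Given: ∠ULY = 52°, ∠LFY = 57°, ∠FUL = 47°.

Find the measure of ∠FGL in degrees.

1. ∠UFY = 52°  [same arc UY]
2. ∠FGU = 81°  [△UGF]
3. ∠FGL = 99°  [linear pair at G on UL]

∠FGL = 99°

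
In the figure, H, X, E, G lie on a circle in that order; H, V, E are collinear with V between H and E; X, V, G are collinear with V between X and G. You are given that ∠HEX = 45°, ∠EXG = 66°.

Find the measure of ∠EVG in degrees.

∠EVG = 111°

1. ∠HGX = 45°  [same arc HX]
2. ∠EHG = 66°  [same arc EG]
3. ∠GVH = 69°  [△HVG]
4. ∠EVG = 111°  [linear pair at V on HE]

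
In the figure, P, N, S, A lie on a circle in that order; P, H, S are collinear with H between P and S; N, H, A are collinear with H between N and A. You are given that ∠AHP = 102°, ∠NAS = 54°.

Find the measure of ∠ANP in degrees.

∠ANP = 48°

1. ∠NHS = 102°  [vertical angles at H]
2. ∠NPS = 54°  [same arc NS]
3. ∠NHP = 78°  [linear pair at H on PS]
4. ∠ANP = 48°  [△PHN]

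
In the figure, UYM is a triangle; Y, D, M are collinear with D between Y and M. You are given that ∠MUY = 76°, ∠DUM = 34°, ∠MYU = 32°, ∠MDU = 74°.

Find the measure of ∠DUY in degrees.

1. ∠DYU = 32°  [D on ray YM]
2. ∠UDY = 106°  [linear pair at D on YM]
3. ∠DUY = 42°  [△UYD]

∠DUY = 42°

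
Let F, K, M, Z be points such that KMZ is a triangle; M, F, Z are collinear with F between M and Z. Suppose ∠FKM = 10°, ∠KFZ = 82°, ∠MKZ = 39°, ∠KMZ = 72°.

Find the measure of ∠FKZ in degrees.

1. ∠KZM = 69°  [△KMZ]
2. ∠FZK = 69°  [F on ray ZM]
3. ∠FKZ = 29°  [△KFZ]

∠FKZ = 29°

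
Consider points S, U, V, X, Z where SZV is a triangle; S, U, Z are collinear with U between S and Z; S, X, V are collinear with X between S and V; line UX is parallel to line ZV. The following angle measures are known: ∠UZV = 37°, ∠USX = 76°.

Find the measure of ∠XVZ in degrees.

∠XVZ = 67°

1. ∠SZV = 37°  [U on ray ZS]
2. ∠VSZ = 76°  [U on SZ, X on SV]
3. ∠SVZ = 67°  [△SZV]
4. ∠XVZ = 67°  [X on ray VS]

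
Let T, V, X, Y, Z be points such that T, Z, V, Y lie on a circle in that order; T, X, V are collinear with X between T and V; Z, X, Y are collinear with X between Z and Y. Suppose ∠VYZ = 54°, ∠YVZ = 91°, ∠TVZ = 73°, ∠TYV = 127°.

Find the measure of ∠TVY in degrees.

∠TVY = 18°

1. ∠VZY = 35°  [△ZVY]
2. ∠VTY = 35°  [same arc VY]
3. ∠TVY = 18°  [△TVY]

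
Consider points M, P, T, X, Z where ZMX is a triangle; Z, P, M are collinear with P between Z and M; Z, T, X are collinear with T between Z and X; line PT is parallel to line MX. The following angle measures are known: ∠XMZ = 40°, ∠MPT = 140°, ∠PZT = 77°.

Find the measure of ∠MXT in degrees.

∠MXT = 63°

1. ∠TPZ = 40°  [PT∥MX, corresponding at P]
2. ∠PTZ = 63°  [△ZPT]
3. ∠PTX = 117°  [linear pair at T on ZX]
4. ∠MXT = 63°  [PT∥MX, co-interior at X–T]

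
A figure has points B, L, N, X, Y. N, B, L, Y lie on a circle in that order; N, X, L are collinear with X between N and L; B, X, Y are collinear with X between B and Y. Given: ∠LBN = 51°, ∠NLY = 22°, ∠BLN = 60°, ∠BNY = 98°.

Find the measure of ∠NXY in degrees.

1. ∠LYN = 129°  [cyclic NBLY, opposite ∠B+∠Y]
2. ∠LNY = 29°  [△NLY]
3. ∠BYN = 60°  [same arc NB]
4. ∠NXY = 91°  [△NXY]

∠NXY = 91°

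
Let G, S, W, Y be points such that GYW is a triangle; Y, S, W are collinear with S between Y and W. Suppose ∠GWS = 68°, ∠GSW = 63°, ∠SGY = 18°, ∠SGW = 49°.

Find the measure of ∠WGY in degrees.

∠WGY = 67°

1. ∠GWY = 68°  [S on ray WY]
2. ∠GSY = 117°  [linear pair at S on YW]
3. ∠GYS = 45°  [△GYS]
4. ∠GYW = 45°  [S on ray YW]
5. ∠WGY = 67°  [△GYW]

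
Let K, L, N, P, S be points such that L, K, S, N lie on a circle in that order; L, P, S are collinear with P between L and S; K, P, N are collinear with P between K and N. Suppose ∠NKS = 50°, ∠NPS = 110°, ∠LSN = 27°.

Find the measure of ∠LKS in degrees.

1. ∠NLS = 50°  [same arc SN]
2. ∠LNS = 103°  [△LSN]
3. ∠LKS = 77°  [cyclic LKSN, opposite ∠K+∠N]

∠LKS = 77°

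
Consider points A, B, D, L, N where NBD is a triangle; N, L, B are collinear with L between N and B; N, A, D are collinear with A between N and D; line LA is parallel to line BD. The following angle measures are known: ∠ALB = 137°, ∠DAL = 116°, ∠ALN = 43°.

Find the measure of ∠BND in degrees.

1. ∠LAN = 64°  [linear pair at A on ND]
2. ∠ANL = 73°  [△NLA]
3. ∠BND = 73°  [L on NB, A on ND]

∠BND = 73°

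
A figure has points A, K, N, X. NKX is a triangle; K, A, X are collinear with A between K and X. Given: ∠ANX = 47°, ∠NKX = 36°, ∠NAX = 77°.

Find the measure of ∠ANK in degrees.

1. ∠AKN = 36°  [A on ray KX]
2. ∠KAN = 103°  [linear pair at A on KX]
3. ∠ANK = 41°  [△NKA]

∠ANK = 41°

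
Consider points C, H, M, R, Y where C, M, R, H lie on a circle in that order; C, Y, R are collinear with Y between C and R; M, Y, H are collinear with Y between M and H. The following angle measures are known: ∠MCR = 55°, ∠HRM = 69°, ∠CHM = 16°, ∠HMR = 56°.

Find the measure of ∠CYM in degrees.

∠CYM = 72°

1. ∠HCM = 111°  [cyclic CMRH, opposite ∠C+∠R]
2. ∠CMH = 53°  [△CMH]
3. ∠CYM = 72°  [△CYM]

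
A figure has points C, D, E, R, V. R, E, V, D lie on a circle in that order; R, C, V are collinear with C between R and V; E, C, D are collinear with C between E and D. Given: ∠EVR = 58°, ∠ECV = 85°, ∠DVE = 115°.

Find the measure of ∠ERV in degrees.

1. ∠EDR = 58°  [same arc RE]
2. ∠ECR = 95°  [linear pair at C on RV]
3. ∠DRE = 65°  [cyclic REVD, opposite ∠R+∠V]
4. ∠DER = 57°  [△RED]
5. ∠ERV = 28°  [△RCE]

∠ERV = 28°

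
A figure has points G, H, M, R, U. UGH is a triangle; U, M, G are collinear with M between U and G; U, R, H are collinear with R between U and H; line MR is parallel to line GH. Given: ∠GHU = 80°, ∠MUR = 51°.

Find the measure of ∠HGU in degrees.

∠HGU = 49°

1. ∠MRU = 80°  [MR∥GH, corresponding at R]
2. ∠RMU = 49°  [△UMR]
3. ∠HGU = 49°  [MR∥GH, corresponding at M]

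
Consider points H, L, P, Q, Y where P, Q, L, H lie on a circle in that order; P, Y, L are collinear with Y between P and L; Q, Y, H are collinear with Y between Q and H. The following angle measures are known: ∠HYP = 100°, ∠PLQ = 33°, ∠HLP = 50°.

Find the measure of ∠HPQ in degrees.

∠HPQ = 97°

1. ∠PHQ = 33°  [same arc PQ]
2. ∠HQP = 50°  [same arc PH]
3. ∠HPQ = 97°  [△PQH]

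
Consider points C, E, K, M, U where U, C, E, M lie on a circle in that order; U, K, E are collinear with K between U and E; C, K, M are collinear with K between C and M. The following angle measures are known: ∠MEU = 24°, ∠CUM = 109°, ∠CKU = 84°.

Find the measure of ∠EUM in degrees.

∠EUM = 37°

1. ∠MCU = 24°  [same arc UM]
2. ∠CMU = 47°  [△UCM]
3. ∠EKM = 84°  [vertical angles at K]
4. ∠MKU = 96°  [linear pair at K on UE]
5. ∠EUM = 37°  [△UKM]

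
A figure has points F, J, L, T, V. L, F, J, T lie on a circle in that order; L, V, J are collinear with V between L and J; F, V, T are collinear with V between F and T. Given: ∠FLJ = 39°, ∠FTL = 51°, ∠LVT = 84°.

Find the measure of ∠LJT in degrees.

1. ∠FTJ = 39°  [same arc FJ]
2. ∠JVT = 96°  [linear pair at V on LJ]
3. ∠LJT = 45°  [△JVT]

∠LJT = 45°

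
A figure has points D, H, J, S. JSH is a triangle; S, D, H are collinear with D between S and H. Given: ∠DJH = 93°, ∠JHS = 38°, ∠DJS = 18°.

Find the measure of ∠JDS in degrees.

∠JDS = 131°

1. ∠DHJ = 38°  [D on ray HS]
2. ∠HDJ = 49°  [△JDH]
3. ∠JDS = 131°  [linear pair at D on SH]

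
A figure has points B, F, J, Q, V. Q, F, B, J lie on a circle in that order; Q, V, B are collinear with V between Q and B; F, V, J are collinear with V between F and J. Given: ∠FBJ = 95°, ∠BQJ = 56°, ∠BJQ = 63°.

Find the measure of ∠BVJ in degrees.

1. ∠BFJ = 56°  [same arc BJ]
2. ∠JBQ = 61°  [△QBJ]
3. ∠BJF = 29°  [△FBJ]
4. ∠BVJ = 90°  [△BVJ]

∠BVJ = 90°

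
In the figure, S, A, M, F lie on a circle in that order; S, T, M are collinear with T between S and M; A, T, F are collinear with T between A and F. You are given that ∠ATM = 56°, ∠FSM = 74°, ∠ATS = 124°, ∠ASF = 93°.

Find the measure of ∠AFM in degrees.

1. ∠FAM = 74°  [same arc MF]
2. ∠AMF = 87°  [cyclic SAMF, opposite ∠S+∠M]
3. ∠AFM = 19°  [△AMF]

∠AFM = 19°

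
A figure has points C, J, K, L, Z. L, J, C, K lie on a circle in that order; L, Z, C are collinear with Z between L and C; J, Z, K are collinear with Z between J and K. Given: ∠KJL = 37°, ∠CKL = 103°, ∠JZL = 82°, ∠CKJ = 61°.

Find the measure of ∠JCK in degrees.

∠JCK = 79°

1. ∠KCL = 37°  [same arc LK]
2. ∠CLK = 40°  [△LCK]
3. ∠CJK = 40°  [same arc CK]
4. ∠JCK = 79°  [△JCK]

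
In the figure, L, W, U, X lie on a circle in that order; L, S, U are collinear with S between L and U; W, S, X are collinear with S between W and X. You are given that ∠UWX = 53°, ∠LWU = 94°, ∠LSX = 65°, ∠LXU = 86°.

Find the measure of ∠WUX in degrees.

∠WUX = 103°

1. ∠ULX = 53°  [same arc UX]
2. ∠USX = 115°  [linear pair at S on LU]
3. ∠LUX = 41°  [△LUX]
4. ∠UXW = 24°  [△USX]
5. ∠WUX = 103°  [△WUX]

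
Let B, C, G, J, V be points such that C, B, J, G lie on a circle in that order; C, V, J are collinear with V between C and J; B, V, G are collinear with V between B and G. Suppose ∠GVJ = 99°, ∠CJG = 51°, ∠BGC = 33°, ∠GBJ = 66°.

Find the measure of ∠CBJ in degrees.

1. ∠BVC = 99°  [vertical angles at V]
2. ∠CBG = 51°  [same arc CG]
3. ∠BJC = 33°  [same arc CB]
4. ∠BCJ = 30°  [△CVB]
5. ∠CBJ = 117°  [△CBJ]

∠CBJ = 117°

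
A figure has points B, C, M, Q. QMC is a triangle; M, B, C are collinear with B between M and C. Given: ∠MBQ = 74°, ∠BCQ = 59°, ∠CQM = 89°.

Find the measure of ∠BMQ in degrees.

∠BMQ = 32°

1. ∠MCQ = 59°  [B on ray CM]
2. ∠CMQ = 32°  [△QMC]
3. ∠BMQ = 32°  [B on ray MC]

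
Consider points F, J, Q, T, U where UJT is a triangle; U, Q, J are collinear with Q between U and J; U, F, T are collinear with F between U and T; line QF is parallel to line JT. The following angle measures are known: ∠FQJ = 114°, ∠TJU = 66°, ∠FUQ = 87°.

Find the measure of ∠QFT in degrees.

1. ∠FQU = 66°  [linear pair at Q on UJ]
2. ∠QFU = 27°  [△UQF]
3. ∠QFT = 153°  [linear pair at F on UT]

∠QFT = 153°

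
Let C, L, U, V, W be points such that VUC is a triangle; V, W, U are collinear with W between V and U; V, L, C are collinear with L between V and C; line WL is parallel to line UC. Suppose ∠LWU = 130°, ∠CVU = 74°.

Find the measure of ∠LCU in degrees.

1. ∠LWV = 50°  [linear pair at W on VU]
2. ∠LVW = 74°  [W on VU, L on VC]
3. ∠VLW = 56°  [△VWL]
4. ∠CLW = 124°  [linear pair at L on VC]
5. ∠LCU = 56°  [WL∥UC, co-interior at C–L]

∠LCU = 56°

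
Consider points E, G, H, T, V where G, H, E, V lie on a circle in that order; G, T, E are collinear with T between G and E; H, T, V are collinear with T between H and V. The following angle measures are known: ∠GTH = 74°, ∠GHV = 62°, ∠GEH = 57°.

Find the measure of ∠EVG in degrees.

∠EVG = 101°

1. ∠EGH = 44°  [△GTH]
2. ∠EHG = 79°  [△GHE]
3. ∠EVG = 101°  [cyclic GHEV, opposite ∠H+∠V]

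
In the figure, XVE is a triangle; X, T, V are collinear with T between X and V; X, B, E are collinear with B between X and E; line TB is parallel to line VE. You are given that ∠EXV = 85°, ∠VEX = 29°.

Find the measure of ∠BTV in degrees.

∠BTV = 114°

1. ∠EVX = 66°  [△XVE]
2. ∠BTX = 66°  [TB∥VE, corresponding at T]
3. ∠BTV = 114°  [linear pair at T on XV]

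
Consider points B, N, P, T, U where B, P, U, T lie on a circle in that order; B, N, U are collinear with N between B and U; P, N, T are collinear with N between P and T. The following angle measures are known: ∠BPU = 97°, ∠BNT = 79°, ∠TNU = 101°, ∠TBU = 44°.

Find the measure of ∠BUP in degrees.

1. ∠PNU = 79°  [vertical angles at N]
2. ∠TPU = 44°  [same arc UT]
3. ∠BUP = 57°  [△PNU]

∠BUP = 57°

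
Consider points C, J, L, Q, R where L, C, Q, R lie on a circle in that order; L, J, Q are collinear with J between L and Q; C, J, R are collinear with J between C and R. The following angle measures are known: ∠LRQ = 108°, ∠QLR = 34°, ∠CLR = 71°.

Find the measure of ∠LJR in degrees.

∠LJR = 75°

1. ∠LQR = 38°  [△LQR]
2. ∠LCR = 38°  [same arc LR]
3. ∠CRL = 71°  [△LCR]
4. ∠LJR = 75°  [△LJR]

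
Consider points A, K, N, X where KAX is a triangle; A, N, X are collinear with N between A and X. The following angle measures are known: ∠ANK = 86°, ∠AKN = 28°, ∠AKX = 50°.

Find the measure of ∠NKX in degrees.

1. ∠KAN = 66°  [△KAN]
2. ∠KNX = 94°  [linear pair at N on AX]
3. ∠KAX = 66°  [N on ray AX]
4. ∠AXK = 64°  [△KAX]
5. ∠KXN = 64°  [N on ray XA]
6. ∠NKX = 22°  [△KNX]

∠NKX = 22°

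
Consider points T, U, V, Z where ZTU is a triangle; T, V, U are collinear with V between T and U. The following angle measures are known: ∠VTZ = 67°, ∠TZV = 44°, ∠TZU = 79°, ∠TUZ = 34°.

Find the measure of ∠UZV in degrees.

1. ∠TVZ = 69°  [△ZTV]
2. ∠VUZ = 34°  [V on ray UT]
3. ∠UVZ = 111°  [linear pair at V on TU]
4. ∠UZV = 35°  [△ZVU]

∠UZV = 35°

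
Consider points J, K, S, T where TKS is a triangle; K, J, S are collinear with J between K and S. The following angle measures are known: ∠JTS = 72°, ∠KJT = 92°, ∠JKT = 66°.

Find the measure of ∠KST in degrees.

∠KST = 20°

1. ∠SJT = 88°  [linear pair at J on KS]
2. ∠JST = 20°  [△TJS]
3. ∠KST = 20°  [J on ray SK]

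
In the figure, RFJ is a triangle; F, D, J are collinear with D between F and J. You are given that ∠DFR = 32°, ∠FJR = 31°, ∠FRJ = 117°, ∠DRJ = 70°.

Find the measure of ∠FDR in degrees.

∠FDR = 101°

1. ∠DJR = 31°  [D on ray JF]
2. ∠JDR = 79°  [△RDJ]
3. ∠FDR = 101°  [linear pair at D on FJ]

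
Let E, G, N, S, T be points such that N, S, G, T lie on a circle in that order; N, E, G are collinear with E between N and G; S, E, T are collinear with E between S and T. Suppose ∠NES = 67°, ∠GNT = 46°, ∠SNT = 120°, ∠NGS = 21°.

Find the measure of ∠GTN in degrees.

1. ∠GET = 67°  [vertical angles at E]
2. ∠GST = 46°  [same arc GT]
3. ∠SGT = 60°  [cyclic NSGT, opposite ∠N+∠G]
4. ∠GTS = 74°  [△SGT]
5. ∠NGT = 39°  [△GET]
6. ∠GTN = 95°  [△NGT]

∠GTN = 95°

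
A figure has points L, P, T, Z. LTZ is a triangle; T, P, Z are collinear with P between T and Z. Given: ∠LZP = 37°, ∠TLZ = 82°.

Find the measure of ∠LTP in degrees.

1. ∠LZT = 37°  [P on ray ZT]
2. ∠LTZ = 61°  [△LTZ]
3. ∠LTP = 61°  [P on ray TZ]

∠LTP = 61°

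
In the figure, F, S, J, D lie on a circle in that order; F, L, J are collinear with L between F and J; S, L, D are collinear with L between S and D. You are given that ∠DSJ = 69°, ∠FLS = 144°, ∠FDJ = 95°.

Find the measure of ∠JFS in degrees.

1. ∠JLS = 36°  [linear pair at L on FJ]
2. ∠FSJ = 85°  [cyclic FSJD, opposite ∠S+∠D]
3. ∠FJS = 75°  [△SLJ]
4. ∠JFS = 20°  [△FSJ]

∠JFS = 20°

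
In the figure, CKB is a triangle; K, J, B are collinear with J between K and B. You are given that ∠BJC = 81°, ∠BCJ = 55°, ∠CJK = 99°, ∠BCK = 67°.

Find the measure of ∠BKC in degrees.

∠BKC = 69°

1. ∠CBJ = 44°  [△CJB]
2. ∠CBK = 44°  [J on ray BK]
3. ∠BKC = 69°  [△CKB]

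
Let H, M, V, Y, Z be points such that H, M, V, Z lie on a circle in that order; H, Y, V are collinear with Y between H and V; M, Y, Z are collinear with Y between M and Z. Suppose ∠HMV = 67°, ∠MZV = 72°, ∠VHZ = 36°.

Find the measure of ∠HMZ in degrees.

∠HMZ = 31°

1. ∠HZV = 113°  [cyclic HMVZ, opposite ∠M+∠Z]
2. ∠HVZ = 31°  [△HVZ]
3. ∠HMZ = 31°  [same arc HZ]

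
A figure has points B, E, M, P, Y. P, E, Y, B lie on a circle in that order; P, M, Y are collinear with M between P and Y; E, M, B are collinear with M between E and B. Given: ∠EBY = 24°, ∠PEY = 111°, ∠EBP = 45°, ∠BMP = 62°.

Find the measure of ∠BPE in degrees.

∠BPE = 97°

1. ∠PBY = 69°  [cyclic PEYB, opposite ∠E+∠B]
2. ∠BPY = 73°  [△PMB]
3. ∠BYP = 38°  [△PYB]
4. ∠BEP = 38°  [same arc PB]
5. ∠BPE = 97°  [△PEB]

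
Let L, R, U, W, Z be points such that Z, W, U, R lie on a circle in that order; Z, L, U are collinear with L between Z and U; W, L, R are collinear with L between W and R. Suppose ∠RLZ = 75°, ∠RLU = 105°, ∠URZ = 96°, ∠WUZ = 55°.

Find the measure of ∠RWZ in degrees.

1. ∠WLZ = 105°  [vertical angles at L]
2. ∠UWZ = 84°  [cyclic ZWUR, opposite ∠W+∠R]
3. ∠UZW = 41°  [△ZWU]
4. ∠RWZ = 34°  [△ZLW]

∠RWZ = 34°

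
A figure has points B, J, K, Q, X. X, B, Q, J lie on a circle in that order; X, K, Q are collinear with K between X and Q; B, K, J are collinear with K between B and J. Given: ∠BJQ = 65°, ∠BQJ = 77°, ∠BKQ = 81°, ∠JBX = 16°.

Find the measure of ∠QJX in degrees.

1. ∠JBQ = 38°  [△BQJ]
2. ∠JQX = 16°  [same arc XJ]
3. ∠JXQ = 38°  [same arc QJ]
4. ∠QJX = 126°  [△XQJ]

∠QJX = 126°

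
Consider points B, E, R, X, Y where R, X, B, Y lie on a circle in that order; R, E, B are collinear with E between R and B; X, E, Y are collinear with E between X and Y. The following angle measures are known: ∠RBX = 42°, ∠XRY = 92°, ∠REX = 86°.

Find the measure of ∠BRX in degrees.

1. ∠RYX = 42°  [same arc RX]
2. ∠RXY = 46°  [△RXY]
3. ∠BRX = 48°  [△REX]

∠BRX = 48°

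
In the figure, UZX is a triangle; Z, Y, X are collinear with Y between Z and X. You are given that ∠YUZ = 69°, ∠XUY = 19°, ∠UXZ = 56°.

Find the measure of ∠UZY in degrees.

1. ∠UXY = 56°  [Y on ray XZ]
2. ∠UYX = 105°  [△UYX]
3. ∠UYZ = 75°  [linear pair at Y on ZX]
4. ∠UZY = 36°  [△UZY]

∠UZY = 36°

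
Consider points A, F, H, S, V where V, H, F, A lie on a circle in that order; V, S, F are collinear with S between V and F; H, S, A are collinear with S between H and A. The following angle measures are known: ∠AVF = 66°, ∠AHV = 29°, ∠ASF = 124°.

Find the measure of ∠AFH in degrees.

1. ∠AHF = 66°  [same arc FA]
2. ∠AFV = 29°  [same arc VA]
3. ∠FAH = 27°  [△FSA]
4. ∠AFH = 87°  [△HFA]

∠AFH = 87°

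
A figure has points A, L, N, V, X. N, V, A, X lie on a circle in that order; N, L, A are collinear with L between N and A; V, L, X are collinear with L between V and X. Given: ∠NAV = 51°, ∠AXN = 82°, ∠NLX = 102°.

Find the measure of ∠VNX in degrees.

∠VNX = 58°

1. ∠NXV = 51°  [same arc NV]
2. ∠AVN = 98°  [cyclic NVAX, opposite ∠V+∠X]
3. ∠ALV = 102°  [vertical angles at L]
4. ∠ANV = 31°  [△NVA]
5. ∠NLV = 78°  [linear pair at L on NA]
6. ∠NVX = 71°  [△NLV]
7. ∠VNX = 58°  [△NVX]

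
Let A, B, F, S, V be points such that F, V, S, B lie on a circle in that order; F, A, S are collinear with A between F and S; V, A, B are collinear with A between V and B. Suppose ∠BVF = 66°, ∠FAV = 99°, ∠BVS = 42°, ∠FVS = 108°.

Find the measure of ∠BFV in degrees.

1. ∠BAS = 99°  [vertical angles at A]
2. ∠BFS = 42°  [same arc SB]
3. ∠BAF = 81°  [linear pair at A on FS]
4. ∠FBV = 57°  [△FAB]
5. ∠BFV = 57°  [△FVB]

∠BFV = 57°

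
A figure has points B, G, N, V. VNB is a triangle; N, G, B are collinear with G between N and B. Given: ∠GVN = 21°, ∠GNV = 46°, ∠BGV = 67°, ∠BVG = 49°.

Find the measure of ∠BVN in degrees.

∠BVN = 70°

1. ∠BNV = 46°  [G on ray NB]
2. ∠GBV = 64°  [△VGB]
3. ∠NBV = 64°  [G on ray BN]
4. ∠BVN = 70°  [△VNB]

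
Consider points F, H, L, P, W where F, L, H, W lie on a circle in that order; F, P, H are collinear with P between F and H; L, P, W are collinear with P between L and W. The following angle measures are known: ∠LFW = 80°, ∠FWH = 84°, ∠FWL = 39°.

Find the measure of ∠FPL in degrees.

1. ∠FLW = 61°  [△FLW]
2. ∠FLH = 96°  [cyclic FLHW, opposite ∠L+∠W]
3. ∠FHL = 39°  [same arc FL]
4. ∠HFL = 45°  [△FLH]
5. ∠FPL = 74°  [△FPL]

∠FPL = 74°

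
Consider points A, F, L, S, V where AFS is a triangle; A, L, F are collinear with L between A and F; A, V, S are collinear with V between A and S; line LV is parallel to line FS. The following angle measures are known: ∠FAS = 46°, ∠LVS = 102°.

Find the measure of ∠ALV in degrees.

1. ∠LAV = 46°  [L on AF, V on AS]
2. ∠AVL = 78°  [linear pair at V on AS]
3. ∠ALV = 56°  [△ALV]

∠ALV = 56°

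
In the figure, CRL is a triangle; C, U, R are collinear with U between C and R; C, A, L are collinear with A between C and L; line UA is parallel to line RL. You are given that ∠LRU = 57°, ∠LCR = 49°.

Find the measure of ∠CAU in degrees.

1. ∠CRL = 57°  [U on ray RC]
2. ∠CLR = 74°  [△CRL]
3. ∠CAU = 74°  [UA∥RL, corresponding at A]

∠CAU = 74°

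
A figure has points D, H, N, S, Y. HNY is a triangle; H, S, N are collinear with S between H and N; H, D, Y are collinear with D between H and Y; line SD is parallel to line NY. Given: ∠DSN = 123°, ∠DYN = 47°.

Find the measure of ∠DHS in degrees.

1. ∠DSH = 57°  [linear pair at S on HN]
2. ∠HYN = 47°  [D on ray YH]
3. ∠HNY = 57°  [SD∥NY, corresponding at S]
4. ∠NHY = 76°  [△HNY]
5. ∠DHS = 76°  [S on HN, D on HY]

∠DHS = 76°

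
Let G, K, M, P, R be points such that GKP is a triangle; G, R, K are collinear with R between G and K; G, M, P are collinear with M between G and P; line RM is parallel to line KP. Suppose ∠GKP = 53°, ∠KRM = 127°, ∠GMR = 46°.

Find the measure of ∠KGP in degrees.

∠KGP = 81°

1. ∠GRM = 53°  [RM∥KP, corresponding at R]
2. ∠MGR = 81°  [△GRM]
3. ∠KGP = 81°  [R on GK, M on GP]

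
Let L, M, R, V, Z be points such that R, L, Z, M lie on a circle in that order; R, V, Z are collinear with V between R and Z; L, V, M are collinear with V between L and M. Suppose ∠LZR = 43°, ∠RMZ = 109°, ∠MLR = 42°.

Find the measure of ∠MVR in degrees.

∠MVR = 108°

1. ∠LMR = 43°  [same arc RL]
2. ∠MZR = 42°  [same arc RM]
3. ∠MRZ = 29°  [△RZM]
4. ∠MVR = 108°  [△RVM]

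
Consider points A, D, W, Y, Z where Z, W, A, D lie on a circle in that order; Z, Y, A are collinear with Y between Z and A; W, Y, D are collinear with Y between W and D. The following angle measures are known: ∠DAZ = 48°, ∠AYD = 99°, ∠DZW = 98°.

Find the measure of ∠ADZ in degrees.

∠ADZ = 67°

1. ∠DWZ = 48°  [same arc ZD]
2. ∠DYZ = 81°  [linear pair at Y on ZA]
3. ∠WDZ = 34°  [△ZWD]
4. ∠AZD = 65°  [△ZYD]
5. ∠ADZ = 67°  [△ZAD]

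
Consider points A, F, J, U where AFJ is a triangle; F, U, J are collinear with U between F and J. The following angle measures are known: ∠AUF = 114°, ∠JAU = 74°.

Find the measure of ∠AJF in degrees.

∠AJF = 40°

1. ∠AUJ = 66°  [linear pair at U on FJ]
2. ∠AJU = 40°  [△AUJ]
3. ∠AJF = 40°  [U on ray JF]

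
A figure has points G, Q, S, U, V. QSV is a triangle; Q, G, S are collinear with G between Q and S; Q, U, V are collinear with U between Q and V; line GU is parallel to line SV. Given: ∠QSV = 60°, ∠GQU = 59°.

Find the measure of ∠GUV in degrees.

∠GUV = 119°

1. ∠QGU = 60°  [GU∥SV, corresponding at G]
2. ∠GUQ = 61°  [△QGU]
3. ∠GUV = 119°  [linear pair at U on QV]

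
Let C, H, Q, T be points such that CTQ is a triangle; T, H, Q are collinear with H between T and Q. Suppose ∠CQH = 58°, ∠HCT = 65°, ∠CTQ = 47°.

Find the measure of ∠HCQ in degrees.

1. ∠CTH = 47°  [H on ray TQ]
2. ∠CHT = 68°  [△CTH]
3. ∠CHQ = 112°  [linear pair at H on TQ]
4. ∠HCQ = 10°  [△CHQ]

∠HCQ = 10°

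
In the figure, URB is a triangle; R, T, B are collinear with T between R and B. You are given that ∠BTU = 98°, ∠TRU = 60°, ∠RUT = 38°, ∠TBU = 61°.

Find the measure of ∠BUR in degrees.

∠BUR = 59°

1. ∠BRU = 60°  [T on ray RB]
2. ∠RBU = 61°  [T on ray BR]
3. ∠BUR = 59°  [△URB]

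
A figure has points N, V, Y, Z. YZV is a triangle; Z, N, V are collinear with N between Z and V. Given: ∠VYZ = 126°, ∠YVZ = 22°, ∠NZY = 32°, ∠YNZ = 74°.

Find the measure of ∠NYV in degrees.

∠NYV = 52°

1. ∠NVY = 22°  [N on ray VZ]
2. ∠VNY = 106°  [linear pair at N on ZV]
3. ∠NYV = 52°  [△YNV]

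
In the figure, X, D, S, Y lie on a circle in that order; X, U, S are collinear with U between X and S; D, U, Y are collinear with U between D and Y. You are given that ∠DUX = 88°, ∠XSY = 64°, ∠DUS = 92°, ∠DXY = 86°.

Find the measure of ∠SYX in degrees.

∠SYX = 58°

1. ∠XDY = 64°  [same arc XY]
2. ∠XUY = 92°  [vertical angles at U]
3. ∠DYX = 30°  [△XDY]
4. ∠SXY = 58°  [△XUY]
5. ∠SYX = 58°  [△XSY]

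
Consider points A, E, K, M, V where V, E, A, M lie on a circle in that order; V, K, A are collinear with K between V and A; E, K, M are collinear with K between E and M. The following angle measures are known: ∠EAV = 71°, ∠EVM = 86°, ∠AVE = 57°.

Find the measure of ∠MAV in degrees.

∠MAV = 23°

1. ∠EMV = 71°  [same arc VE]
2. ∠MEV = 23°  [△VEM]
3. ∠MAV = 23°  [same arc VM]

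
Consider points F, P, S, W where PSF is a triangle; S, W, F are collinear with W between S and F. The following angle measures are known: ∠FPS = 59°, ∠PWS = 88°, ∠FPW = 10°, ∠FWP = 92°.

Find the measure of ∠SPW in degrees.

∠SPW = 49°

1. ∠PFW = 78°  [△PWF]
2. ∠PFS = 78°  [W on ray FS]
3. ∠FSP = 43°  [△PSF]
4. ∠PSW = 43°  [W on ray SF]
5. ∠SPW = 49°  [△PSW]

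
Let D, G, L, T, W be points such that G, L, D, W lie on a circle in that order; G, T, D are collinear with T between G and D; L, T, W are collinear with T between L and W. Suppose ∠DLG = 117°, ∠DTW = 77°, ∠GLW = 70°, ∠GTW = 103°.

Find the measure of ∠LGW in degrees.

∠LGW = 80°

1. ∠DWG = 63°  [cyclic GLDW, opposite ∠L+∠W]
2. ∠GDW = 70°  [same arc GW]
3. ∠DGW = 47°  [△GDW]
4. ∠GWL = 30°  [△GTW]
5. ∠LGW = 80°  [△GLW]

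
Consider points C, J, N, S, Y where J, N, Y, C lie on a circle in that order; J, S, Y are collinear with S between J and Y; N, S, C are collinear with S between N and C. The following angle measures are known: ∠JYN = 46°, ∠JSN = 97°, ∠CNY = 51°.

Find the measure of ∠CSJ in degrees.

∠CSJ = 83°

1. ∠JCN = 46°  [same arc JN]
2. ∠CJY = 51°  [same arc YC]
3. ∠CSJ = 83°  [△JSC]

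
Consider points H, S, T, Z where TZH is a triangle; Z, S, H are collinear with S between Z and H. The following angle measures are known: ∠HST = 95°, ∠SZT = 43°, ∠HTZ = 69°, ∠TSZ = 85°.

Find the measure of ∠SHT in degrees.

1. ∠HZT = 43°  [S on ray ZH]
2. ∠THZ = 68°  [△TZH]
3. ∠SHT = 68°  [S on ray HZ]

∠SHT = 68°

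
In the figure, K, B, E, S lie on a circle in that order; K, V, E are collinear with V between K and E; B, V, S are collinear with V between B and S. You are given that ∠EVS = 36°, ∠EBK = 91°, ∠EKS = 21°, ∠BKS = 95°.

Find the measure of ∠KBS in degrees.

∠KBS = 70°

1. ∠KVS = 144°  [linear pair at V on KE]
2. ∠BSK = 15°  [△KVS]
3. ∠KBS = 70°  [△KBS]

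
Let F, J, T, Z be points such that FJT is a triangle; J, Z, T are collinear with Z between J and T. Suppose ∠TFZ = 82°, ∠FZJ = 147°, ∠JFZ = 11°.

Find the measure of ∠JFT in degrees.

∠JFT = 93°

1. ∠FJZ = 22°  [△FJZ]
2. ∠FZT = 33°  [linear pair at Z on JT]
3. ∠FJT = 22°  [Z on ray JT]
4. ∠FTZ = 65°  [△FZT]
5. ∠FTJ = 65°  [Z on ray TJ]
6. ∠JFT = 93°  [△FJT]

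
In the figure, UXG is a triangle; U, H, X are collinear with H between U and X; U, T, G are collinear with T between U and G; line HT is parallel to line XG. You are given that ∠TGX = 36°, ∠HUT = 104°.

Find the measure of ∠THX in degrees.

∠THX = 140°

1. ∠UGX = 36°  [T on ray GU]
2. ∠GUX = 104°  [H on UX, T on UG]
3. ∠GXU = 40°  [△UXG]
4. ∠THU = 40°  [HT∥XG, corresponding at H]
5. ∠THX = 140°  [linear pair at H on UX]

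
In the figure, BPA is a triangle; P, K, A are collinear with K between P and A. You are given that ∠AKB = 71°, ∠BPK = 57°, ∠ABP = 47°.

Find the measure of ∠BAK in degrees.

1. ∠APB = 57°  [K on ray PA]
2. ∠BAP = 76°  [△BPA]
3. ∠BAK = 76°  [K on ray AP]

∠BAK = 76°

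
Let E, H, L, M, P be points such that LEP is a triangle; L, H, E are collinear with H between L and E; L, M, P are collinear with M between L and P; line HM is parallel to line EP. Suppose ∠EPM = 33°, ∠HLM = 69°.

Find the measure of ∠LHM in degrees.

∠LHM = 78°

1. ∠EPL = 33°  [M on ray PL]
2. ∠ELP = 69°  [H on LE, M on LP]
3. ∠LEP = 78°  [△LEP]
4. ∠LHM = 78°  [HM∥EP, corresponding at H]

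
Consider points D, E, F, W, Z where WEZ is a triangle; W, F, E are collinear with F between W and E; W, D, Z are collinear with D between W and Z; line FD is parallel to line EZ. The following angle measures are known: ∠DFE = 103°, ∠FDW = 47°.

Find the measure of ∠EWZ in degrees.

∠EWZ = 56°

1. ∠DFW = 77°  [linear pair at F on WE]
2. ∠DWF = 56°  [△WFD]
3. ∠EWZ = 56°  [F on WE, D on WZ]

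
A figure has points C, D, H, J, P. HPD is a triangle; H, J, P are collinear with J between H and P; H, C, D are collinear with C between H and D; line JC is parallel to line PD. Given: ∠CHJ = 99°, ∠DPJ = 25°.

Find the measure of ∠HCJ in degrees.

∠HCJ = 56°

1. ∠DHP = 99°  [J on HP, C on HD]
2. ∠DPH = 25°  [J on ray PH]
3. ∠HDP = 56°  [△HPD]
4. ∠HCJ = 56°  [JC∥PD, corresponding at C]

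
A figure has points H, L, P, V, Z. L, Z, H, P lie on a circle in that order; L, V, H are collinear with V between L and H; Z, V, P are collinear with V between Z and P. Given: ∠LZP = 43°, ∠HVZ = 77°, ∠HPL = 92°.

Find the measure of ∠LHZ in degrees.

1. ∠LVZ = 103°  [linear pair at V on LH]
2. ∠HZL = 88°  [cyclic LZHP, opposite ∠Z+∠P]
3. ∠HLZ = 34°  [△LVZ]
4. ∠LHZ = 58°  [△LZH]

∠LHZ = 58°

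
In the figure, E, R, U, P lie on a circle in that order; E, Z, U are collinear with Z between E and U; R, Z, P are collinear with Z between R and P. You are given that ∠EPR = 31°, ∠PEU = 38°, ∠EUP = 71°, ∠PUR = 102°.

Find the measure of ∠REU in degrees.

1. ∠PRU = 38°  [same arc UP]
2. ∠RPU = 40°  [△RUP]
3. ∠REU = 40°  [same arc RU]

∠REU = 40°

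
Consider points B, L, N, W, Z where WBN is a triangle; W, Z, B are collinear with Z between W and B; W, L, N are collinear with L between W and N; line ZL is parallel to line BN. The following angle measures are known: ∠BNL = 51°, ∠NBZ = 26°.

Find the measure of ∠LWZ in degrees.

1. ∠BNW = 51°  [L on ray NW]
2. ∠NBW = 26°  [Z on ray BW]
3. ∠BWN = 103°  [△WBN]
4. ∠LWZ = 103°  [Z on WB, L on WN]

∠LWZ = 103°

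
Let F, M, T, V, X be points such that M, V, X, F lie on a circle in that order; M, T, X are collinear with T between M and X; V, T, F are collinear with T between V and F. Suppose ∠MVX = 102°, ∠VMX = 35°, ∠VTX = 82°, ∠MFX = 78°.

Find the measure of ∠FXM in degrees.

∠FXM = 47°

1. ∠VFX = 35°  [same arc VX]
2. ∠FTM = 82°  [vertical angles at T]
3. ∠FTX = 98°  [linear pair at T on MX]
4. ∠FXM = 47°  [△XTF]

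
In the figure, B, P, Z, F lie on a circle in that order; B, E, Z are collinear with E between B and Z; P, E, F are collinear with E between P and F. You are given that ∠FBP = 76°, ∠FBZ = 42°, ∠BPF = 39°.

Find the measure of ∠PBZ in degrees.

1. ∠FZP = 104°  [cyclic BPZF, opposite ∠B+∠Z]
2. ∠FPZ = 42°  [same arc ZF]
3. ∠PFZ = 34°  [△PZF]
4. ∠PBZ = 34°  [same arc PZ]

∠PBZ = 34°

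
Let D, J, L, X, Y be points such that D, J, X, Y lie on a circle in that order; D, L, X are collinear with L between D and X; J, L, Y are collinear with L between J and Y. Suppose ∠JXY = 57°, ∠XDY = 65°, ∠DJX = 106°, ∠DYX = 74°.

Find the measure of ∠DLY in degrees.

1. ∠XJY = 65°  [same arc XY]
2. ∠DXY = 41°  [△DXY]
3. ∠JYX = 58°  [△JXY]
4. ∠XLY = 81°  [△XLY]
5. ∠DLY = 99°  [linear pair at L on DX]

∠DLY = 99°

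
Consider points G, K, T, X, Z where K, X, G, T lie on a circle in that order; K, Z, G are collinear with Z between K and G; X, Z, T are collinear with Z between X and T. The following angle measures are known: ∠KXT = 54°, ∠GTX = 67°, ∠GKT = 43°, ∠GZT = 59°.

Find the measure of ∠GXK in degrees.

1. ∠KGT = 54°  [same arc KT]
2. ∠GTK = 83°  [△KGT]
3. ∠GXK = 97°  [cyclic KXGT, opposite ∠X+∠T]

∠GXK = 97°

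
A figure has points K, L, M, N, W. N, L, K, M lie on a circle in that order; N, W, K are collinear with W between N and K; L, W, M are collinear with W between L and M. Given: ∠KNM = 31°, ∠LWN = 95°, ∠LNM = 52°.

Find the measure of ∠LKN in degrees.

∠LKN = 64°

1. ∠KLM = 31°  [same arc KM]
2. ∠KWL = 85°  [linear pair at W on NK]
3. ∠LKN = 64°  [△LWK]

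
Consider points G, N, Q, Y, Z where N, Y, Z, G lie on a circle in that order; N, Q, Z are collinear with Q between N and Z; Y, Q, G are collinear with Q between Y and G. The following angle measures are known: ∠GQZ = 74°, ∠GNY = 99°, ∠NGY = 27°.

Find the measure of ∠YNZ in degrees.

1. ∠NQY = 74°  [vertical angles at Q]
2. ∠GYN = 54°  [△NYG]
3. ∠YNZ = 52°  [△NQY]

∠YNZ = 52°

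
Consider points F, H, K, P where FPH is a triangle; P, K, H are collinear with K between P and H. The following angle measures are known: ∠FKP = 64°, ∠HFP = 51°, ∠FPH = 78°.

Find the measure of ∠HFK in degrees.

1. ∠FKH = 116°  [linear pair at K on PH]
2. ∠FHP = 51°  [△FPH]
3. ∠FHK = 51°  [K on ray HP]
4. ∠HFK = 13°  [△FKH]

∠HFK = 13°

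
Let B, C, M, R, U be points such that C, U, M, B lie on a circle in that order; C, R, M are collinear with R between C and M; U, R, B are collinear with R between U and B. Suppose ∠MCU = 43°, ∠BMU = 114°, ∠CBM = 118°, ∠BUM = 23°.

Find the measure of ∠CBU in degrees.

1. ∠CUM = 62°  [cyclic CUMB, opposite ∠U+∠B]
2. ∠CMU = 75°  [△CUM]
3. ∠CBU = 75°  [same arc CU]

∠CBU = 75°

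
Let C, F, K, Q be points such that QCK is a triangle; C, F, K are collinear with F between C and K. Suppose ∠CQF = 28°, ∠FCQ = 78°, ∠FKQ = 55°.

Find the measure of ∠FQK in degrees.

1. ∠CFQ = 74°  [△QCF]
2. ∠KFQ = 106°  [linear pair at F on CK]
3. ∠FQK = 19°  [△QFK]

∠FQK = 19°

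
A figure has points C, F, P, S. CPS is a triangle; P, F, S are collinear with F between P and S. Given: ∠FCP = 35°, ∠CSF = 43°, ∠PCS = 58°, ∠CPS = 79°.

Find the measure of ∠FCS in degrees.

∠FCS = 23°

1. ∠CPF = 79°  [F on ray PS]
2. ∠CFP = 66°  [△CPF]
3. ∠CFS = 114°  [linear pair at F on PS]
4. ∠FCS = 23°  [△CFS]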